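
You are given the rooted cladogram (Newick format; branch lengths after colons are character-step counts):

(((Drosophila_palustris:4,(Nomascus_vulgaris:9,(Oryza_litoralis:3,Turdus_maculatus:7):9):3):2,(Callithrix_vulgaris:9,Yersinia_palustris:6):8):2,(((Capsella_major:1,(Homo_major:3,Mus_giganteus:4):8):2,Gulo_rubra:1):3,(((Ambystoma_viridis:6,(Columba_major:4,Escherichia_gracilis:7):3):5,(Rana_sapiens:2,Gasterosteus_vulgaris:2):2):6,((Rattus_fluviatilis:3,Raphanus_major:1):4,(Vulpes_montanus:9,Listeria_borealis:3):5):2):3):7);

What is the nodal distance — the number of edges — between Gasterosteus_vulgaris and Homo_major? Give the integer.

8

The MRCA of Gasterosteus_vulgaris and Homo_major is the node subtending (((Capsella_major,(Homo_major,Mus_giganteus)),Gulo_rubra),(((Ambystoma_viridis,(Columba_major,Escherichia_gracilis)),(Rana_sapiens,Gasterosteus_vulgaris)),((Rattus_fluviatilis,Raphanus_major),(Vulpes_montanus,Listeria_borealis)))).
From Gasterosteus_vulgaris up to that node: 4 branches. From Homo_major up to the same node: 4 branches. Total: 4 + 4 = 8.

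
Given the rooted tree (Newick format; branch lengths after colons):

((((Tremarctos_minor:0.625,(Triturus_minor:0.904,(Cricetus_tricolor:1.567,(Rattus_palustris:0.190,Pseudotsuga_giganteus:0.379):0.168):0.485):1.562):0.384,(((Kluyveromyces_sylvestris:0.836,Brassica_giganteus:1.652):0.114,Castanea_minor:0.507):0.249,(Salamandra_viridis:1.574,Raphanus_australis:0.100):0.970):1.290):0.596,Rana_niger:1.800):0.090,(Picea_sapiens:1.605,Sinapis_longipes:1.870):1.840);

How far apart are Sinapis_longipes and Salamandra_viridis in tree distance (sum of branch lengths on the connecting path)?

The path runs Sinapis_longipes → … → MRCA → … → Salamandra_viridis; the MRCA is the root of the tree.
Branch lengths along that path: 1.870 + 1.840 + 0.090 + 0.596 + 1.290 + 0.970 + 1.574 = 8.230.

8.230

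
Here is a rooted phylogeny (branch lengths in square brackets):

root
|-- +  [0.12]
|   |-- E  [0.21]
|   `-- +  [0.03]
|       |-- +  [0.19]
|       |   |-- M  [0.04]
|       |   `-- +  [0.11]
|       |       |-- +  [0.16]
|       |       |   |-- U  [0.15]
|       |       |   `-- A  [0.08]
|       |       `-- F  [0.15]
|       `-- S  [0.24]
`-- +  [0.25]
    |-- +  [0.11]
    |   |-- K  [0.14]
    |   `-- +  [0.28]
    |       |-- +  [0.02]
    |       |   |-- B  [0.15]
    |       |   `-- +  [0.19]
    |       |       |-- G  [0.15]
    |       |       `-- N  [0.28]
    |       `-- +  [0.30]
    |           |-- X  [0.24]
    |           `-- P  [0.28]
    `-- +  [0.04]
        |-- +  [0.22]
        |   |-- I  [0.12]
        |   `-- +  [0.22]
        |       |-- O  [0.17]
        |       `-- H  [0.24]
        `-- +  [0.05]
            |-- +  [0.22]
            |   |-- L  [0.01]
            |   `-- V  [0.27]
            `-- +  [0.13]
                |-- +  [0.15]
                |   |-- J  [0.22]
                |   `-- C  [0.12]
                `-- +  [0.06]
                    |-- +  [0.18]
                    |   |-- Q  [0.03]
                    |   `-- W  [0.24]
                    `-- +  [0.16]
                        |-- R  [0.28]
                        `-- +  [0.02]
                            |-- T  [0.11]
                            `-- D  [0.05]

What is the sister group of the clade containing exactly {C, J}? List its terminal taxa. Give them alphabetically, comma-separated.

The clade containing exactly {C, J} attaches to the tree at the node subtending ((J,C),((Q,W),(R,(T,D)))).
The other lineage descending from that same node — the sister group — is ((Q,W),(R,(T,D))); its 5 tips in alphabetical order are the answer.

D, Q, R, T, W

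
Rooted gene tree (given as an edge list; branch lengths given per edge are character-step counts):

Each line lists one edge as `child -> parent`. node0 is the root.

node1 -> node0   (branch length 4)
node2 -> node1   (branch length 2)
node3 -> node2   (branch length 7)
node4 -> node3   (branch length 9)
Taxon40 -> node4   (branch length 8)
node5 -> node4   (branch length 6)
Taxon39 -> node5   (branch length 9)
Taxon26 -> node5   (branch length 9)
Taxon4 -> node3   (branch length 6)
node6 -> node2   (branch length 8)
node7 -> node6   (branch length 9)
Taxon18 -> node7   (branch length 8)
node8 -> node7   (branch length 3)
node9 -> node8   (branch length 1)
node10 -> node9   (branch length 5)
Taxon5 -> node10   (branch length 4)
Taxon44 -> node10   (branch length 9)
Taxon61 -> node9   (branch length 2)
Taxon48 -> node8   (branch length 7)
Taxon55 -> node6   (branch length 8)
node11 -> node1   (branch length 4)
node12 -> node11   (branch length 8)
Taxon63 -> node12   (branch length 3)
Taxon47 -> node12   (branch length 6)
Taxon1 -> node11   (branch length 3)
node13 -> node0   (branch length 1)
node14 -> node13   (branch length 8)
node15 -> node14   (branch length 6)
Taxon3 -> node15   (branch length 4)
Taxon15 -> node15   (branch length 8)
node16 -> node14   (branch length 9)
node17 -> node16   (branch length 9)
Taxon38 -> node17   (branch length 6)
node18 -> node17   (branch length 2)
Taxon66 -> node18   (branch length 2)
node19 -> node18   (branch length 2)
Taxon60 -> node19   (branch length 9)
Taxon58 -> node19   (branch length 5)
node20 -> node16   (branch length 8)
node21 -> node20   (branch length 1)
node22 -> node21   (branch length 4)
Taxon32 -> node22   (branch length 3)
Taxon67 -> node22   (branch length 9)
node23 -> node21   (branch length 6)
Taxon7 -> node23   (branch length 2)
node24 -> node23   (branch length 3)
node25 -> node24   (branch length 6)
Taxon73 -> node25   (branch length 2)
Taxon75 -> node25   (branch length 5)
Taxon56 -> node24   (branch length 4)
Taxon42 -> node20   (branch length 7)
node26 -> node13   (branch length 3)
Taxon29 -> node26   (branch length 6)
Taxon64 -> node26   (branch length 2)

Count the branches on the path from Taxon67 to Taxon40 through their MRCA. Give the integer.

12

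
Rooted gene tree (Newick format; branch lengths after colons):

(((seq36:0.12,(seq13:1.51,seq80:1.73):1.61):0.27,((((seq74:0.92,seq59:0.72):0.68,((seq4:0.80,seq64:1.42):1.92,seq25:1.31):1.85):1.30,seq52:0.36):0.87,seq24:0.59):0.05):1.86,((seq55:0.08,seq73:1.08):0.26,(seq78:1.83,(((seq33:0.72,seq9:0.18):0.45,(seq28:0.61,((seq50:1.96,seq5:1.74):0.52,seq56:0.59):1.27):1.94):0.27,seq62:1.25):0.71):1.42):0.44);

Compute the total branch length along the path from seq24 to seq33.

The path runs seq24 → … → MRCA → … → seq33; the MRCA is the root of the tree.
Branch lengths along that path: 0.59 + 0.05 + 1.86 + 0.44 + 1.42 + 0.71 + 0.27 + 0.45 + 0.72 = 6.51.

6.51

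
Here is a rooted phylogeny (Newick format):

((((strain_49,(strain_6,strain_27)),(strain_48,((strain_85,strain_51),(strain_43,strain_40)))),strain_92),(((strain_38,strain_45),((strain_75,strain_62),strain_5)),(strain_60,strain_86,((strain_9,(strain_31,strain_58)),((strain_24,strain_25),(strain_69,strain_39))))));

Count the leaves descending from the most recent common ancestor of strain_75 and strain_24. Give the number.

The MRCA of strain_75 and strain_24 is the node subtending (((strain_38,strain_45),((strain_75,strain_62),strain_5)),(strain_60,strain_86,((strain_9,(strain_31,strain_58)),((strain_24,strain_25),(strain_69,strain_39))))).
That clade contains 14 terminal taxa: strain_24, strain_25, strain_31, strain_38, strain_39, strain_45, strain_5, strain_58, strain_60, strain_62, strain_69, strain_75, strain_86, strain_9.

14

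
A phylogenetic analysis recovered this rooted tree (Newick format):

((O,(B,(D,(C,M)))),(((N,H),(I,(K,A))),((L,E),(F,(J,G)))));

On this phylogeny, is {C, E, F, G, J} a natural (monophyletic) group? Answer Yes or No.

No

The MRCA of the listed taxa is the root, so the smallest clade containing them is the whole tree.
That clade also contains A, B, D, H, I, K, L, M, N, O, which are not in the proposed group, so the group is not monophyletic.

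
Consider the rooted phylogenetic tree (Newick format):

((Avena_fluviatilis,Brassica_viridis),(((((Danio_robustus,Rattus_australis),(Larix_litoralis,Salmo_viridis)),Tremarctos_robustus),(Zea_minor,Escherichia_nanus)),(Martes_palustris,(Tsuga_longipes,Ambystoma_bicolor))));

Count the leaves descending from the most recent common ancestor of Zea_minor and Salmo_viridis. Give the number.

7

The MRCA of Zea_minor and Salmo_viridis is the node subtending ((((Danio_robustus,Rattus_australis),(Larix_litoralis,Salmo_viridis)),Tremarctos_robustus),(Zea_minor,Escherichia_nanus)).
That clade contains 7 terminal taxa: Danio_robustus, Escherichia_nanus, Larix_litoralis, Rattus_australis, Salmo_viridis, Tremarctos_robustus, Zea_minor.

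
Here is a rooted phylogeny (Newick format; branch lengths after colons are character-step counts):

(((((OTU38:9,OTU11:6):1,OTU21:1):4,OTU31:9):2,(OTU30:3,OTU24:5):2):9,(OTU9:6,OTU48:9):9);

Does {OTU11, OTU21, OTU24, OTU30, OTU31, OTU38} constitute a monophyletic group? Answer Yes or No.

Yes

The most recent common ancestor of these taxa subtends ((((OTU38,OTU11),OTU21),OTU31),(OTU30,OTU24)).
That clade has exactly 6 tips — every listed taxon and nothing else — so the group is monophyletic.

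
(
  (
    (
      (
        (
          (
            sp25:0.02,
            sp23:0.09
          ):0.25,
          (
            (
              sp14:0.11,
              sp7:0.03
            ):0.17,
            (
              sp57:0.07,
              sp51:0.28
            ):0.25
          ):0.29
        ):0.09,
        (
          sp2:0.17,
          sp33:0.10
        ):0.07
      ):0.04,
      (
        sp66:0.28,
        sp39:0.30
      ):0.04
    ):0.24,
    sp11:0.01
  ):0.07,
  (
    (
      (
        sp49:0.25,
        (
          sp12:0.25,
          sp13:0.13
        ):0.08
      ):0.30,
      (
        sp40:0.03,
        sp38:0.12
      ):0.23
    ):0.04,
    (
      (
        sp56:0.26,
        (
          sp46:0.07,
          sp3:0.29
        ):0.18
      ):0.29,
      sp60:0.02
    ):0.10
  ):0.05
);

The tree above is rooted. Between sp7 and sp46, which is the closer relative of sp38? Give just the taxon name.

sp46

The MRCA of sp38 and sp46 subtends (((sp49,(sp12,sp13)),(sp40,sp38)),((sp56,(sp46,sp3)),sp60)) (9 taxa).
The MRCA of sp38 and sp7 is the root, subtending the entire tree (20 taxa).
The first is nested inside the second, so sp38 shares a more recent common ancestor with sp46.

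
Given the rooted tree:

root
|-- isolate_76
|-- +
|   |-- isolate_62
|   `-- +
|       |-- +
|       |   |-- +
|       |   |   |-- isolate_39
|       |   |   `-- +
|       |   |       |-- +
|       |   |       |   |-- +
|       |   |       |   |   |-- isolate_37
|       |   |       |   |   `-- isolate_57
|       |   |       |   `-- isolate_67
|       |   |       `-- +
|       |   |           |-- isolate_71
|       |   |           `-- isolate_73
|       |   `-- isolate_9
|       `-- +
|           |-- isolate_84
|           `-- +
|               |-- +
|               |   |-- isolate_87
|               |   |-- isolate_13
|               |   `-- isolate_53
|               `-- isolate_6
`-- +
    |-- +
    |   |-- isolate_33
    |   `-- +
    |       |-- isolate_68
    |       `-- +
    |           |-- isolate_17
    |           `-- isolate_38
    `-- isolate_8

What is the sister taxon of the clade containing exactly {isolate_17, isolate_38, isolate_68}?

The clade containing exactly {isolate_17, isolate_38, isolate_68} attaches to the tree at the node subtending (isolate_33,(isolate_68,(isolate_17,isolate_38))).
The other lineage descending from that same node — the sister group — is the single tip isolate_33.

isolate_33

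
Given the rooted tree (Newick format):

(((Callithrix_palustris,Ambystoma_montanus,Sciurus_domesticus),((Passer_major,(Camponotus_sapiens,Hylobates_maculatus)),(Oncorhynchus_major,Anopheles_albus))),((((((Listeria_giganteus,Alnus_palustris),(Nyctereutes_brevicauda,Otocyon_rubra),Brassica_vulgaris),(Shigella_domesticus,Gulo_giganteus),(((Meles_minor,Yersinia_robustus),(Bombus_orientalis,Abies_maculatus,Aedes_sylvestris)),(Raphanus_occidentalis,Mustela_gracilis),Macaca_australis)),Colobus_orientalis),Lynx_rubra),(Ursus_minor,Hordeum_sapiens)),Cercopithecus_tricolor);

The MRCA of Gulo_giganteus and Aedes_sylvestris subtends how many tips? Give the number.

The MRCA of Gulo_giganteus and Aedes_sylvestris is the node subtending (((Listeria_giganteus,Alnus_palustris),(Nyctereutes_brevicauda,Otocyon_rubra),Brassica_vulgaris),(Shigella_domesticus,Gulo_giganteus),(((Meles_minor,Yersinia_robustus),(Bombus_orientalis,Abies_maculatus,Aedes_sylvestris)),(Raphanus_occidentalis,Mustela_gracilis),Macaca_australis)).
That clade contains 15 terminal taxa: Abies_maculatus, Aedes_sylvestris, Alnus_palustris, Bombus_orientalis, Brassica_vulgaris, Gulo_giganteus, Listeria_giganteus, Macaca_australis, Meles_minor, Mustela_gracilis, Nyctereutes_brevicauda, Otocyon_rubra, Raphanus_occidentalis, Shigella_domesticus, Yersinia_robustus.

15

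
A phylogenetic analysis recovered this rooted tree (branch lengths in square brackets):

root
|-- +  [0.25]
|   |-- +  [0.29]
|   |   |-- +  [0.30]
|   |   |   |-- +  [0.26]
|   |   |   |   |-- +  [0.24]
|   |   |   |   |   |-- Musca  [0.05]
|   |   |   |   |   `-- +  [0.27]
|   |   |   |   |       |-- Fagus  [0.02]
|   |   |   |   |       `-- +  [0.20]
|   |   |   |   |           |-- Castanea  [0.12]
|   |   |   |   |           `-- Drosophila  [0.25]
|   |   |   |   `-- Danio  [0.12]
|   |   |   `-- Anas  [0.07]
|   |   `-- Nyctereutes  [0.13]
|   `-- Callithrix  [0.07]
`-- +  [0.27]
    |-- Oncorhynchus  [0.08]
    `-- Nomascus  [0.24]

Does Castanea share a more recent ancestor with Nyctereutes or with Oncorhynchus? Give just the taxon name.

The MRCA of Castanea and Nyctereutes subtends ((((Musca,(Fagus,(Castanea,Drosophila))),Danio),Anas),Nyctereutes) (7 taxa).
The MRCA of Castanea and Oncorhynchus is the root, subtending the entire tree (10 taxa).
The first is nested inside the second, so Castanea shares a more recent common ancestor with Nyctereutes.

Nyctereutes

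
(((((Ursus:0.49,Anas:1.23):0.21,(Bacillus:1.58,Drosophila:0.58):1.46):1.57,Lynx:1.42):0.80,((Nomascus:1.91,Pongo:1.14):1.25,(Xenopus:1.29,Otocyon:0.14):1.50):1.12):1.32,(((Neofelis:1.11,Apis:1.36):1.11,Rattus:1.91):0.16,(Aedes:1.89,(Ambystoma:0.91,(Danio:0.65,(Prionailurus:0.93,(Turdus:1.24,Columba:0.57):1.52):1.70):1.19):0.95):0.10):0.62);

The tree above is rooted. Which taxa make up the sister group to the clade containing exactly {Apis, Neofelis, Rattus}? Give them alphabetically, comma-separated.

The clade containing exactly {Apis, Neofelis, Rattus} attaches to the tree at the node subtending (((Neofelis,Apis),Rattus),(Aedes,(Ambystoma,(Danio,(Prionailurus,(Turdus,Columba)))))).
The other lineage descending from that same node — the sister group — is (Aedes,(Ambystoma,(Danio,(Prionailurus,(Turdus,Columba))))); its 6 tips in alphabetical order are the answer.

Aedes, Ambystoma, Columba, Danio, Prionailurus, Turdus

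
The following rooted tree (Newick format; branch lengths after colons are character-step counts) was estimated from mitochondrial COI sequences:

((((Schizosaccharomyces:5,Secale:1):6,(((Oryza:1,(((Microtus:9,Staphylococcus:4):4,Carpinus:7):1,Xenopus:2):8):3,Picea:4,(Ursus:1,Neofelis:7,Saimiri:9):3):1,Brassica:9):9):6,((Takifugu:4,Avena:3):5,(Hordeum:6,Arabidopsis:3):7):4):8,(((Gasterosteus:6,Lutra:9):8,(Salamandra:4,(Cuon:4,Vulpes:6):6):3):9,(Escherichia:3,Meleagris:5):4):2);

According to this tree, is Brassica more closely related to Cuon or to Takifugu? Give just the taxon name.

Takifugu

The MRCA of Brassica and Takifugu subtends (((Schizosaccharomyces,Secale),(((Oryza,(((Microtus,Staphylococcus),Carpinus),Xenopus)),Picea,(Ursus,Neofelis,Saimiri)),Brassica)),((Takifugu,Avena),(Hordeum,Arabidopsis))) (16 taxa).
The MRCA of Brassica and Cuon is the root, subtending the entire tree (23 taxa).
The first is nested inside the second, so Brassica shares a more recent common ancestor with Takifugu.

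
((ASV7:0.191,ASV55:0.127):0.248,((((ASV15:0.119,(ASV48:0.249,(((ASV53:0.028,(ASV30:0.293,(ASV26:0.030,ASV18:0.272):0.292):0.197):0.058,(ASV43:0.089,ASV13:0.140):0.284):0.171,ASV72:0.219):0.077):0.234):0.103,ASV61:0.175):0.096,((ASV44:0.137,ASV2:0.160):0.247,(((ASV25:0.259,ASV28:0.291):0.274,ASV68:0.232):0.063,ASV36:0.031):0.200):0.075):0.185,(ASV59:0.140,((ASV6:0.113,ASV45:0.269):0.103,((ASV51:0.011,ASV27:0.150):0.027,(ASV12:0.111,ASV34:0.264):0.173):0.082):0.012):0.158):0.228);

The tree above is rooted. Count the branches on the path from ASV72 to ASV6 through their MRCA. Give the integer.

The MRCA of ASV72 and ASV6 is the node subtending ((((ASV15,(ASV48,(((ASV53,(ASV30,(ASV26,ASV18))),(ASV43,ASV13)),ASV72))),ASV61),((ASV44,ASV2),(((ASV25,ASV28),ASV68),ASV36))),(ASV59,((ASV6,ASV45),((ASV51,ASV27),(ASV12,ASV34))))).
From ASV72 up to that node: 6 branches. From ASV6 up to the same node: 4 branches. Total: 6 + 4 = 10.

10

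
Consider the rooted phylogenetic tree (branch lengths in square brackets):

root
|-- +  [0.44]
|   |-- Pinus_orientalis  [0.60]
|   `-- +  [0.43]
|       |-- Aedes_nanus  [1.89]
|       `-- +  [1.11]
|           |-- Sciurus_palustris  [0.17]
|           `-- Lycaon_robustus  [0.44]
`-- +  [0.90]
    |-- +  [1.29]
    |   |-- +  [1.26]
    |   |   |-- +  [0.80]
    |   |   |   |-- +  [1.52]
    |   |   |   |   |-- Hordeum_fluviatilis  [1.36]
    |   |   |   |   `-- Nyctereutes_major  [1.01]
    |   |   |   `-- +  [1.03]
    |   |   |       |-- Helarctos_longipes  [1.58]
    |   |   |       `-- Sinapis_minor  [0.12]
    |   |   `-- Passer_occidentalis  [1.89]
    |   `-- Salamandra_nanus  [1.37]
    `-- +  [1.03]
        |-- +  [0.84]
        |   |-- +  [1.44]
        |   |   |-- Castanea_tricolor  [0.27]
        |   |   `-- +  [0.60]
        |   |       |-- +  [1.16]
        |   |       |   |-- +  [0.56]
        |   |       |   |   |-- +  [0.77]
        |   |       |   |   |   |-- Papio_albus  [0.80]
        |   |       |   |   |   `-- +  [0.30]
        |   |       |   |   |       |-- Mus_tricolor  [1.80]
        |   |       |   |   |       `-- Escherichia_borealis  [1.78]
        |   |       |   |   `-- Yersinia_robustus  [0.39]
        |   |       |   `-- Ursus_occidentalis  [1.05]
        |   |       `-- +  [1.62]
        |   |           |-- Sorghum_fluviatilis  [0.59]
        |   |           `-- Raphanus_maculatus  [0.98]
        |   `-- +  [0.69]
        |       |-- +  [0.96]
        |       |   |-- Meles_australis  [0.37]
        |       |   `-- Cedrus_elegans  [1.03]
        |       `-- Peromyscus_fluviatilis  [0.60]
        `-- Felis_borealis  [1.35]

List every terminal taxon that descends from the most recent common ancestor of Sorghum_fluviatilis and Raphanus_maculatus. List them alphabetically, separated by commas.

Tracing Sorghum_fluviatilis: it sits inside (Sorghum_fluviatilis,Raphanus_maculatus).
Tracing Raphanus_maculatus: it sits inside (Sorghum_fluviatilis,Raphanus_maculatus).
The smallest clade enclosing both is (Sorghum_fluviatilis,Raphanus_maculatus); the answer is its 2 terminal taxa in alphabetical order.

Raphanus_maculatus, Sorghum_fluviatilis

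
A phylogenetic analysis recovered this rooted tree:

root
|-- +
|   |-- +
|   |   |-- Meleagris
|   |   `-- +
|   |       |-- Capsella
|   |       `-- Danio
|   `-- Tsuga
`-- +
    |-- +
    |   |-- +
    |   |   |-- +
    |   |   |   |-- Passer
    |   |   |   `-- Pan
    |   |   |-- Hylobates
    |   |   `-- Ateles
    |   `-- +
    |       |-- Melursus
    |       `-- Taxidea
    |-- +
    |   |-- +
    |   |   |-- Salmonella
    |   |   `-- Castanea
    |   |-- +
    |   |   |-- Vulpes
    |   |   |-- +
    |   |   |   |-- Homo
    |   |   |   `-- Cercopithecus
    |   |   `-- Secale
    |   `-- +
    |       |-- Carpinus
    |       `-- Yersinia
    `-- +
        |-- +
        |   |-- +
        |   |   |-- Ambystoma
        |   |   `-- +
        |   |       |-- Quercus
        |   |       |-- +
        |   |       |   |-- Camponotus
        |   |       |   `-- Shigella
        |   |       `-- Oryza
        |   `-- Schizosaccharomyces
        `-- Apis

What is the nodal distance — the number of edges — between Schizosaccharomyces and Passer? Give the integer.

7

The MRCA of Schizosaccharomyces and Passer is the node subtending ((((Passer,Pan),Hylobates,Ateles),(Melursus,Taxidea)),((Salmonella,Castanea),(Vulpes,(Homo,Cercopithecus),Secale),(Carpinus,Yersinia)),(((Ambystoma,(Quercus,(Camponotus,Shigella),Oryza)),Schizosaccharomyces),Apis)).
From Schizosaccharomyces up to that node: 3 branches. From Passer up to the same node: 4 branches. Total: 3 + 4 = 7.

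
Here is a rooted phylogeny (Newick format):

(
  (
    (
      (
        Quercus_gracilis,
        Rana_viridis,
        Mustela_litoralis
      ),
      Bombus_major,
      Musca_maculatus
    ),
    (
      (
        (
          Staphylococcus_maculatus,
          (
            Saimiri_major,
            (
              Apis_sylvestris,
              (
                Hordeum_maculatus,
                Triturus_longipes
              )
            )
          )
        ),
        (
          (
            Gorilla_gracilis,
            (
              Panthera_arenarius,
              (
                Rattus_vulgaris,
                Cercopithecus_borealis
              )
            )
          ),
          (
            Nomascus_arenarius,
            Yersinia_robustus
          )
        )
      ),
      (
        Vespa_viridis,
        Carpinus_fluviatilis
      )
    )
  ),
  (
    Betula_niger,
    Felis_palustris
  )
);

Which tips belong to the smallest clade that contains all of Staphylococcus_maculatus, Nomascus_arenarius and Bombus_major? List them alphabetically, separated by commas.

Apis_sylvestris, Bombus_major, Carpinus_fluviatilis, Cercopithecus_borealis, Gorilla_gracilis, Hordeum_maculatus, Musca_maculatus, Mustela_litoralis, Nomascus_arenarius, Panthera_arenarius, Quercus_gracilis, Rana_viridis, Rattus_vulgaris, Saimiri_major, Staphylococcus_maculatus, Triturus_longipes, Vespa_viridis, Yersinia_robustus

Tracing Staphylococcus_maculatus: it sits inside (Staphylococcus_maculatus,(Saimiri_major,(Apis_sylvestris,(Hordeum_maculatus,Triturus_longipes)))).
Tracing Nomascus_arenarius: it sits inside (Nomascus_arenarius,Yersinia_robustus).
Tracing Bombus_major: it sits inside ((Quercus_gracilis,Rana_viridis,Mustela_litoralis),Bombus_major,Musca_maculatus).
The smallest clade enclosing all 3 is (((Quercus_gracilis,Rana_viridis,Mustela_litoralis),Bombus_major,Musca_maculatus),(((Staphylococcus_maculatus,(Saimiri_major,(Apis_sylvestris,(Hordeum_maculatus,Triturus_longipes)))),((Gorilla_gracilis,(Panthera_arenarius,(Rattus_vulgaris,Cercopithecus_borealis))),(Nomascus_arenarius,Yersinia_robustus))),(Vespa_viridis,Carpinus_fluviatilis))); the answer is its 18 terminal taxa in alphabetical order.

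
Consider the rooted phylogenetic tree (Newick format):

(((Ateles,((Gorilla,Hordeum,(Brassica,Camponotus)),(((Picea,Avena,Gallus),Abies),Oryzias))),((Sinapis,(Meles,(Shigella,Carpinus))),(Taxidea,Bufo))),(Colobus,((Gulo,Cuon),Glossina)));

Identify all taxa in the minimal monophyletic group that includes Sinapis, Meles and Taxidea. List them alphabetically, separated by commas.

Tracing Sinapis: it sits inside (Sinapis,(Meles,(Shigella,Carpinus))).
Tracing Meles: it sits inside (Meles,(Shigella,Carpinus)).
Tracing Taxidea: it sits inside (Taxidea,Bufo).
The smallest clade enclosing all 3 is ((Sinapis,(Meles,(Shigella,Carpinus))),(Taxidea,Bufo)); the answer is its 6 terminal taxa in alphabetical order.

Bufo, Carpinus, Meles, Shigella, Sinapis, Taxidea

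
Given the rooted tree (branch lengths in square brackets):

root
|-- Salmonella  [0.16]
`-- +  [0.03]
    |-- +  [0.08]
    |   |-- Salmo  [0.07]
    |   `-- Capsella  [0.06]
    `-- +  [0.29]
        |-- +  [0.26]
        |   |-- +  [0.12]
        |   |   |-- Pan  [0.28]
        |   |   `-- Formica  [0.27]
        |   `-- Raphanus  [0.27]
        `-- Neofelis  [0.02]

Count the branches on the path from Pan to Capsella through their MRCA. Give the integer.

The MRCA of Pan and Capsella is the node subtending ((Salmo,Capsella),(((Pan,Formica),Raphanus),Neofelis)).
From Pan up to that node: 4 branches. From Capsella up to the same node: 2 branches. Total: 4 + 2 = 6.

6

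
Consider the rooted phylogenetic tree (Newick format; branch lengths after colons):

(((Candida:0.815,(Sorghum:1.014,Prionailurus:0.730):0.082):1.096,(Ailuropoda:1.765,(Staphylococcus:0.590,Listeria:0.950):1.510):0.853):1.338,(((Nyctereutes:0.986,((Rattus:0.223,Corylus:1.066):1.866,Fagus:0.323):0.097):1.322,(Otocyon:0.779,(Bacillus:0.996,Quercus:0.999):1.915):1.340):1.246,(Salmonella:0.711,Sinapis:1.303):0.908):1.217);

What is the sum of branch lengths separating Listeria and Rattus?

The path runs Listeria → … → MRCA → … → Rattus; the MRCA is the root of the tree.
Branch lengths along that path: 0.950 + 1.510 + 0.853 + 1.338 + 1.217 + 1.246 + 1.322 + 0.097 + 1.866 + 0.223 = 10.622.

10.622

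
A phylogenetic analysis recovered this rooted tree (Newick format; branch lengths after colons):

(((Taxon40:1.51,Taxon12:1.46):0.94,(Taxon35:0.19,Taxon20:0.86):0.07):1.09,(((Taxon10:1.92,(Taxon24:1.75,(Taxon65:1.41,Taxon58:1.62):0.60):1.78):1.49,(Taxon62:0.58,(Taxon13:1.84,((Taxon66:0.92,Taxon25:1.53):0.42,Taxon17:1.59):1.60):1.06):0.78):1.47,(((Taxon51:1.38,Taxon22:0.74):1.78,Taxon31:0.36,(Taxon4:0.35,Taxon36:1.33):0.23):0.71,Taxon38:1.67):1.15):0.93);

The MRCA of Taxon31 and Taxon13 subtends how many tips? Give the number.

15

The MRCA of Taxon31 and Taxon13 is the node subtending (((Taxon10,(Taxon24,(Taxon65,Taxon58))),(Taxon62,(Taxon13,((Taxon66,Taxon25),Taxon17)))),(((Taxon51,Taxon22),Taxon31,(Taxon4,Taxon36)),Taxon38)).
That clade contains 15 terminal taxa: Taxon10, Taxon13, Taxon17, Taxon22, Taxon24, Taxon25, Taxon31, Taxon36, Taxon38, Taxon4, Taxon51, Taxon58, Taxon62, Taxon65, Taxon66.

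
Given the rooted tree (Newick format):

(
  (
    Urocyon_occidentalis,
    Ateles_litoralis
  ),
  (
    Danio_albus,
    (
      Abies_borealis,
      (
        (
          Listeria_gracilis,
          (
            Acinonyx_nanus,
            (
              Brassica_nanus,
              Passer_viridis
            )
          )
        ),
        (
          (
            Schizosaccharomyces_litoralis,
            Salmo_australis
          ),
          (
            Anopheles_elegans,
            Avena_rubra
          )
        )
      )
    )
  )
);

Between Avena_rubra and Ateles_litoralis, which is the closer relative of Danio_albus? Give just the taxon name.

Avena_rubra

The MRCA of Danio_albus and Avena_rubra subtends (Danio_albus,(Abies_borealis,((Listeria_gracilis,(Acinonyx_nanus,(Brassica_nanus,Passer_viridis))),((Schizosaccharomyces_litoralis,Salmo_australis),(Anopheles_elegans,Avena_rubra))))) (10 taxa).
The MRCA of Danio_albus and Ateles_litoralis is the root, subtending the entire tree (12 taxa).
The first is nested inside the second, so Danio_albus shares a more recent common ancestor with Avena_rubra.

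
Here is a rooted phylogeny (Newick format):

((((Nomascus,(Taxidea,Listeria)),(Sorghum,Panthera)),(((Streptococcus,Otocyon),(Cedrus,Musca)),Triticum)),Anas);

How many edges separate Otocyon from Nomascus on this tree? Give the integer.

The MRCA of Otocyon and Nomascus is the node subtending (((Nomascus,(Taxidea,Listeria)),(Sorghum,Panthera)),(((Streptococcus,Otocyon),(Cedrus,Musca)),Triticum)).
From Otocyon up to that node: 4 branches. From Nomascus up to the same node: 3 branches. Total: 4 + 3 = 7.

7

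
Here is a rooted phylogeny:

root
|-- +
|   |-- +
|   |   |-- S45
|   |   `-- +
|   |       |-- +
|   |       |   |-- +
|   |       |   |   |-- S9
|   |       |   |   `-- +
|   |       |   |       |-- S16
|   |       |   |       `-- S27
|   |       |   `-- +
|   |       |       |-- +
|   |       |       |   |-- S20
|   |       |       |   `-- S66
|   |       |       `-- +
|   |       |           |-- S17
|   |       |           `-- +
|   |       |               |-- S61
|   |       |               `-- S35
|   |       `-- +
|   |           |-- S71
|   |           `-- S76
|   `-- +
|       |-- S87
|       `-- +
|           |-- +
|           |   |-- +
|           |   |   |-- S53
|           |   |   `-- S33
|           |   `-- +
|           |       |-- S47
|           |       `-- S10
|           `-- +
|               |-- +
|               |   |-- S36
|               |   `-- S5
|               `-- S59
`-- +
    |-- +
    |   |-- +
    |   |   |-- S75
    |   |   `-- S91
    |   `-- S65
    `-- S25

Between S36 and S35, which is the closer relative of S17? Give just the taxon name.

The MRCA of S17 and S35 subtends (S17,(S61,S35)) (3 taxa).
The MRCA of S17 and S36 subtends ((S45,(((S9,(S16,S27)),((S20,S66),(S17,(S61,S35)))),(S71,S76))),(S87,(((S53,S33),(S47,S10)),((S36,S5),S59)))) (19 taxa).
The first is nested inside the second, so S17 shares a more recent common ancestor with S35.

S35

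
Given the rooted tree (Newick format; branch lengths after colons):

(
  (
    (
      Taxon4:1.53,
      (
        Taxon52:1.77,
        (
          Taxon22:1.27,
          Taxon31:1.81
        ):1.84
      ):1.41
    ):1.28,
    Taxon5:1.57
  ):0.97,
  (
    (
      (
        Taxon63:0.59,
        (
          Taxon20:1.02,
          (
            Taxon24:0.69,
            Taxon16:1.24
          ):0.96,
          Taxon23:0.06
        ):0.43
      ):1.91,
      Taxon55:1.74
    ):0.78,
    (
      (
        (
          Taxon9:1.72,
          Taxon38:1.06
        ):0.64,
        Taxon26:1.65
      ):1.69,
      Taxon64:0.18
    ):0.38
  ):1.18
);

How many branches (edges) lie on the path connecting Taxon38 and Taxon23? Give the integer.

The MRCA of Taxon38 and Taxon23 is the node subtending (((Taxon63,(Taxon20,(Taxon24,Taxon16),Taxon23)),Taxon55),(((Taxon9,Taxon38),Taxon26),Taxon64)).
From Taxon38 up to that node: 4 branches. From Taxon23 up to the same node: 4 branches. Total: 4 + 4 = 8.

8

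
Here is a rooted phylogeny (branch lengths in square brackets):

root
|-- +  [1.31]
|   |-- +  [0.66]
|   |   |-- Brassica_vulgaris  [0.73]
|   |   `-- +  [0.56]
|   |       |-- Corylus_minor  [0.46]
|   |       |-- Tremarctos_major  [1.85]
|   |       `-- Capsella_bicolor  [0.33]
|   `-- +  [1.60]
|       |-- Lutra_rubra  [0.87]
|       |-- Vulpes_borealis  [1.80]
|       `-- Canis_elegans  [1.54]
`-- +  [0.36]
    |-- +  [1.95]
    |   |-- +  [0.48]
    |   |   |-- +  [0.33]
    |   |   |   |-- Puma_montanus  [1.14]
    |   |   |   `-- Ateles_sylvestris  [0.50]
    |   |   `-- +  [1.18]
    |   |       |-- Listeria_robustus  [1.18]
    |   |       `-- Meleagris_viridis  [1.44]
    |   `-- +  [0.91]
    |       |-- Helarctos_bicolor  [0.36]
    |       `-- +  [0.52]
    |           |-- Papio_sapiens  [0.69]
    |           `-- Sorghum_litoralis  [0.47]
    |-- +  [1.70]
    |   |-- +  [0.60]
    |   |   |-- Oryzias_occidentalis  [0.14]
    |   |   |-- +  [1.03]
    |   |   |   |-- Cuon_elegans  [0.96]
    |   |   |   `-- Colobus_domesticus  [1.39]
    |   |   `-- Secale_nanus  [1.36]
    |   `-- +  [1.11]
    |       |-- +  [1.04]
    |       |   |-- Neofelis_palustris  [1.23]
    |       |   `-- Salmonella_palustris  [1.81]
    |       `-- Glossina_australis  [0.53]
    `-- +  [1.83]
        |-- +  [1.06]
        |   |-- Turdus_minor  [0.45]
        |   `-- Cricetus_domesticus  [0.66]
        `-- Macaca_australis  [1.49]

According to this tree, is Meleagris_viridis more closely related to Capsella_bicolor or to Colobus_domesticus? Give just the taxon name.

Colobus_domesticus

The MRCA of Meleagris_viridis and Colobus_domesticus subtends ((((Puma_montanus,Ateles_sylvestris),(Listeria_robustus,Meleagris_viridis)),(Helarctos_bicolor,(Papio_sapiens,Sorghum_litoralis))),((Oryzias_occidentalis,(Cuon_elegans,Colobus_domesticus),Secale_nanus),((Neofelis_palustris,Salmonella_palustris),Glossina_australis)),((Turdus_minor,Cricetus_domesticus),Macaca_australis)) (17 taxa).
The MRCA of Meleagris_viridis and Capsella_bicolor is the root, subtending the entire tree (24 taxa).
The first is nested inside the second, so Meleagris_viridis shares a more recent common ancestor with Colobus_domesticus.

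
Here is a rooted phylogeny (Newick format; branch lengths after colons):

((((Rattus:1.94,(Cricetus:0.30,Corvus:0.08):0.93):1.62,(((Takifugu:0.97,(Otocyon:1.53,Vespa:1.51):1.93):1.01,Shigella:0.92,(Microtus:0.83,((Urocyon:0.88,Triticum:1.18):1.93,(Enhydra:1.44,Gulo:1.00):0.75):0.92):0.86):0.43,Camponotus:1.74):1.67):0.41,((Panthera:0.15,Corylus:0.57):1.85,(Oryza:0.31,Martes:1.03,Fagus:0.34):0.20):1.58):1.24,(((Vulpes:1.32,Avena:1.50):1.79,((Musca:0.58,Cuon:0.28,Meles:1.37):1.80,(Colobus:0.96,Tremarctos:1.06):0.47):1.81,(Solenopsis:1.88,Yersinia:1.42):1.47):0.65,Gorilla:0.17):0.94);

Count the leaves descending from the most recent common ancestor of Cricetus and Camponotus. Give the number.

The MRCA of Cricetus and Camponotus is the node subtending ((Rattus,(Cricetus,Corvus)),(((Takifugu,(Otocyon,Vespa)),Shigella,(Microtus,((Urocyon,Triticum),(Enhydra,Gulo)))),Camponotus)).
That clade contains 13 terminal taxa: Camponotus, Corvus, Cricetus, Enhydra, Gulo, Microtus, Otocyon, Rattus, Shigella, Takifugu, Triticum, Urocyon, Vespa.

13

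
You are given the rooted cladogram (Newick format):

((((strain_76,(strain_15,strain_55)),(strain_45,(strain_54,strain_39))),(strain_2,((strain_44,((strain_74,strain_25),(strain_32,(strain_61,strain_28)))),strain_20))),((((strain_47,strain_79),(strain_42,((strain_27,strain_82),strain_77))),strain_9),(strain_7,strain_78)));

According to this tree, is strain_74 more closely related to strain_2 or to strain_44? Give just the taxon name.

strain_44

The MRCA of strain_74 and strain_44 subtends (strain_44,((strain_74,strain_25),(strain_32,(strain_61,strain_28)))) (6 taxa).
The MRCA of strain_74 and strain_2 subtends (strain_2,((strain_44,((strain_74,strain_25),(strain_32,(strain_61,strain_28)))),strain_20)) (8 taxa).
The first is nested inside the second, so strain_74 shares a more recent common ancestor with strain_44.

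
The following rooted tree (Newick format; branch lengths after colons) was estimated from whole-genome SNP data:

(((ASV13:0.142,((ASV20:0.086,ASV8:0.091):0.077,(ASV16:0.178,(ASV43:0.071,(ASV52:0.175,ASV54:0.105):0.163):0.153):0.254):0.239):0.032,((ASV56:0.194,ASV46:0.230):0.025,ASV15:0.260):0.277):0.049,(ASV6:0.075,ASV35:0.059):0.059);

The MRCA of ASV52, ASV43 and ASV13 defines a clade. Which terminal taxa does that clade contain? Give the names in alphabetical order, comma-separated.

Tracing ASV52: it sits inside (ASV52,ASV54).
Tracing ASV43: it sits inside (ASV43,(ASV52,ASV54)).
Tracing ASV13: it sits inside (ASV13,((ASV20,ASV8),(ASV16,(ASV43,(ASV52,ASV54))))).
The smallest clade enclosing all 3 is (ASV13,((ASV20,ASV8),(ASV16,(ASV43,(ASV52,ASV54))))); the answer is its 7 terminal taxa in alphabetical order.

ASV13, ASV16, ASV20, ASV43, ASV52, ASV54, ASV8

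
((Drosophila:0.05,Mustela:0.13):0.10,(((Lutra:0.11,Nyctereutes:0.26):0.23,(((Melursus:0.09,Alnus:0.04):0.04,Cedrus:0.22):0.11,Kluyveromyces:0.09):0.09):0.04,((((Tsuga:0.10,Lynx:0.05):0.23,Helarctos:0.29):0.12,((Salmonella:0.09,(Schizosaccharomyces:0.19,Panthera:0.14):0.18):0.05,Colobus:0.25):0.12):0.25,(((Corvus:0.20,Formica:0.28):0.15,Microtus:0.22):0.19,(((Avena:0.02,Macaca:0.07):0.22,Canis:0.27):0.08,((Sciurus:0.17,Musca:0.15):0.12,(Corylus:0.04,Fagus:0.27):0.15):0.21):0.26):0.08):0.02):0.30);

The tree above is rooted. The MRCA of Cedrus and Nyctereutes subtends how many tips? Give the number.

6

The MRCA of Cedrus and Nyctereutes is the node subtending ((Lutra,Nyctereutes),(((Melursus,Alnus),Cedrus),Kluyveromyces)).
That clade contains 6 terminal taxa: Alnus, Cedrus, Kluyveromyces, Lutra, Melursus, Nyctereutes.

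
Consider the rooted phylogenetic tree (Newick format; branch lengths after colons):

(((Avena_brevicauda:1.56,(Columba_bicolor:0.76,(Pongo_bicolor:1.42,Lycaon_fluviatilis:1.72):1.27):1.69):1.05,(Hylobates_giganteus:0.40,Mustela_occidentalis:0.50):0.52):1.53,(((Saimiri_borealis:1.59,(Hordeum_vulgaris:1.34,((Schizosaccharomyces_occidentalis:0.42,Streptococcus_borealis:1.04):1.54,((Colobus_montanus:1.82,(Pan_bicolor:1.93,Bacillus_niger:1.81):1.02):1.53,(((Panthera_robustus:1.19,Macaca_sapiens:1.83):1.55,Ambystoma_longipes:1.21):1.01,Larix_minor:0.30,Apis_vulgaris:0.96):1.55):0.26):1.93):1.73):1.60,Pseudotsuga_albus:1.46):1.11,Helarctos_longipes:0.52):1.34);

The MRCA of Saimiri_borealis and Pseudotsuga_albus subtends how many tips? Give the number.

The MRCA of Saimiri_borealis and Pseudotsuga_albus is the node subtending ((Saimiri_borealis,(Hordeum_vulgaris,((Schizosaccharomyces_occidentalis,Streptococcus_borealis),((Colobus_montanus,(Pan_bicolor,Bacillus_niger)),(((Panthera_robustus,Macaca_sapiens),Ambystoma_longipes),Larix_minor,Apis_vulgaris))))),Pseudotsuga_albus).
That clade contains 13 terminal taxa: Ambystoma_longipes, Apis_vulgaris, Bacillus_niger, Colobus_montanus, Hordeum_vulgaris, Larix_minor, Macaca_sapiens, Pan_bicolor, Panthera_robustus, Pseudotsuga_albus, Saimiri_borealis, Schizosaccharomyces_occidentalis, Streptococcus_borealis.

13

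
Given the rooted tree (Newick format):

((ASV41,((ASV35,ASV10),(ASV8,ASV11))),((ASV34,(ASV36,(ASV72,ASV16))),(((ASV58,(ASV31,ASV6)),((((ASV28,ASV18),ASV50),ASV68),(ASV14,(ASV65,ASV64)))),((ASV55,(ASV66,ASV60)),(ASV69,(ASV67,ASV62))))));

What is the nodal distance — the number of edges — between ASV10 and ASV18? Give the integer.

12

The MRCA of ASV10 and ASV18 is the root of the tree.
From ASV10 up to that node: 4 branches. From ASV18 up to the same node: 8 branches. Total: 4 + 8 = 12.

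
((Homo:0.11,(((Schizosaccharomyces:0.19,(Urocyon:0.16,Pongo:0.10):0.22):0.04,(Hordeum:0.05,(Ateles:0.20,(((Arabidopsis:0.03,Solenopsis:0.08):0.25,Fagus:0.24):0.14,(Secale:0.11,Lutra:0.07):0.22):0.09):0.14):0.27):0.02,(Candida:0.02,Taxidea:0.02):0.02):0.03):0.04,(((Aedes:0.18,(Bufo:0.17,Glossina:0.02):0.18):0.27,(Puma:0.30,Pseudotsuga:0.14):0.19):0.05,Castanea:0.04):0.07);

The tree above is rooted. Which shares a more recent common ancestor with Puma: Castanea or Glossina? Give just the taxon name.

Glossina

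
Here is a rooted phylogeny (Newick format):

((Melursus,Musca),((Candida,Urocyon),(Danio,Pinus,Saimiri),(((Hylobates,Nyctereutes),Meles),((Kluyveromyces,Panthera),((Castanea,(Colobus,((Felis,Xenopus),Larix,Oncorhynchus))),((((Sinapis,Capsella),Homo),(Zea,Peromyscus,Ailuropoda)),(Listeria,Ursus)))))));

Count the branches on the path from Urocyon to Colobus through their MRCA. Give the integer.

8

The MRCA of Urocyon and Colobus is the node subtending ((Candida,Urocyon),(Danio,Pinus,Saimiri),(((Hylobates,Nyctereutes),Meles),((Kluyveromyces,Panthera),((Castanea,(Colobus,((Felis,Xenopus),Larix,Oncorhynchus))),((((Sinapis,Capsella),Homo),(Zea,Peromyscus,Ailuropoda)),(Listeria,Ursus)))))).
From Urocyon up to that node: 2 branches. From Colobus up to the same node: 6 branches. Total: 2 + 6 = 8.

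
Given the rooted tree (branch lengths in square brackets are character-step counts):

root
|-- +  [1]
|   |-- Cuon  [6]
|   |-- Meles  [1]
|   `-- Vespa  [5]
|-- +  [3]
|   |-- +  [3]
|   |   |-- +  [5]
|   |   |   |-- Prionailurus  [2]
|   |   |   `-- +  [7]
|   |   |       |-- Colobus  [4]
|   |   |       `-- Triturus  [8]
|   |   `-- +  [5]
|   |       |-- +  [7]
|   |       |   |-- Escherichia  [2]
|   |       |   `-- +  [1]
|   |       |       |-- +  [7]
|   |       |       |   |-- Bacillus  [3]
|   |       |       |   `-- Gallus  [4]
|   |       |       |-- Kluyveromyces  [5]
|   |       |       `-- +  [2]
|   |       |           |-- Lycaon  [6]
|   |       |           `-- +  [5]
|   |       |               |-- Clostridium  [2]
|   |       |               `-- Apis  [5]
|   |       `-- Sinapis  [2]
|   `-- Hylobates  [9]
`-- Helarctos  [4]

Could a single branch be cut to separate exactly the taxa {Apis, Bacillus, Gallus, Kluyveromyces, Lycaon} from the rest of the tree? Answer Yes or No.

No

The MRCA of the listed taxa subtends ((Bacillus,Gallus),Kluyveromyces,(Lycaon,(Clostridium,Apis))).
That clade also contains Clostridium, which is not in the proposed group, so the group is not monophyletic.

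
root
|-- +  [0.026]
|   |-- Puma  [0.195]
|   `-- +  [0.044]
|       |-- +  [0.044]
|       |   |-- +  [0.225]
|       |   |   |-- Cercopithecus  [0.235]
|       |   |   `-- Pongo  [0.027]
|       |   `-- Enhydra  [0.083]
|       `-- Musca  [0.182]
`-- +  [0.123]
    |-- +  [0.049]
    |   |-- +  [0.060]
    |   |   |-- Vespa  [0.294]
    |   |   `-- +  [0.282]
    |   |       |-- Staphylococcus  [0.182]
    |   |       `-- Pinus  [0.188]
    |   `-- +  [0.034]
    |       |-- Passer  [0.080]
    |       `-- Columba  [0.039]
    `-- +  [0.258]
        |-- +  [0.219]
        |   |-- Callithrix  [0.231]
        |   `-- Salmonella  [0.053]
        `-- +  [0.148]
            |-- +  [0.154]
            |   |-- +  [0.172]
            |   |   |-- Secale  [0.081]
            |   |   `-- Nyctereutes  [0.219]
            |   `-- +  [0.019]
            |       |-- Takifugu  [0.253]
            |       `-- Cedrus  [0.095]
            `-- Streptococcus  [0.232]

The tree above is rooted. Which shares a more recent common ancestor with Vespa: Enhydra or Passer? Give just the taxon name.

The MRCA of Vespa and Passer subtends ((Vespa,(Staphylococcus,Pinus)),(Passer,Columba)) (5 taxa).
The MRCA of Vespa and Enhydra is the root, subtending the entire tree (17 taxa).
The first is nested inside the second, so Vespa shares a more recent common ancestor with Passer.

Passer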